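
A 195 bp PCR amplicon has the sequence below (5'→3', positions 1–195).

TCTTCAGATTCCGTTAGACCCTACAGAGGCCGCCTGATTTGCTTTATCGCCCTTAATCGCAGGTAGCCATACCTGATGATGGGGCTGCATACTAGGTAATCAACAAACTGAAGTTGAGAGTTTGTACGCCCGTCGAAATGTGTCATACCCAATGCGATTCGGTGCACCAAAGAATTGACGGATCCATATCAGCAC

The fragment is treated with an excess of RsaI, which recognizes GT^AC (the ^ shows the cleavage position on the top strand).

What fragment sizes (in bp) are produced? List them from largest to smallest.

The RsaI site (GTAC) starts at position 124.
RsaI cuts after base 2 of each site, so after position 125.
Linear molecule, 1 cut → 2 fragments:
  1–125 → 125 bp
  126–195 → 70 bp
Sorted largest to smallest: 125, 70 bp.

125, 70 bp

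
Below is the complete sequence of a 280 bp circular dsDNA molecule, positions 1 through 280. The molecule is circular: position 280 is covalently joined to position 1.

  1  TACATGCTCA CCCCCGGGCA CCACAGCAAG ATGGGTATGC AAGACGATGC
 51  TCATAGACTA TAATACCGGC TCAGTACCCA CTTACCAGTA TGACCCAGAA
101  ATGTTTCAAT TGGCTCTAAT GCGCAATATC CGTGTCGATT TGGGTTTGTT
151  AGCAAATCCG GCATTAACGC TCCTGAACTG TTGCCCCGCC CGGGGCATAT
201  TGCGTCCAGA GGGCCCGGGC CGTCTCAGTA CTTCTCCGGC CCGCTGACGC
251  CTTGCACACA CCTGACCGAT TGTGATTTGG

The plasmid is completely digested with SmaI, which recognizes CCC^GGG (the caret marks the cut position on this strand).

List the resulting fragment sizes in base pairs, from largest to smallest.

176, 79, 25 bp

SmaI sites (CCCGGG) start at positions 13, 189, 214.
SmaI cuts after base 3 of each site, so after positions 15, 191, 216.
Circular molecule, 3 cuts → 3 fragments:
  16–191 → 176 bp
  192–216 → 25 bp
  217–280 then 1–15 → 64 + 15 = 79 bp
Sorted largest to smallest: 176, 79, 25 bp.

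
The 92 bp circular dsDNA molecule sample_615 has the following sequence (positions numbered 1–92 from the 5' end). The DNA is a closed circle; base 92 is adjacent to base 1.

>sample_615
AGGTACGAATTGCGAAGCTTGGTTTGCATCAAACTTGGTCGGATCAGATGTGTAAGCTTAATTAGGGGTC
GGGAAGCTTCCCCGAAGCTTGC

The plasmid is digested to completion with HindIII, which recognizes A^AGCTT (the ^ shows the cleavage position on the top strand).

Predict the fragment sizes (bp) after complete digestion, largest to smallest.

39, 22, 20, 11 bp

HindIII sites (AAGCTT) start at positions 15, 54, 74, 85.
HindIII cuts after the first base of each site, so after positions 15, 54, 74, 85.
Circular molecule, 4 cuts → 4 fragments:
  16–54 → 39 bp
  55–74 → 20 bp
  75–85 → 11 bp
  86–92 then 1–15 → 7 + 15 = 22 bp
Sorted largest to smallest: 39, 22, 20, 11 bp.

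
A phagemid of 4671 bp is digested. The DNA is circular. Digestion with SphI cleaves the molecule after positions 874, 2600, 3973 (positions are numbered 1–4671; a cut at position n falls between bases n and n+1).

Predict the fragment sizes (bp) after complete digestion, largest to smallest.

1726, 1572, 1373 bp

Circular molecule, 3 cuts → 3 fragments:
  2600 − 874 = 1726 bp
  3973 − 2600 = 1373 bp
  wrap: 4671 − 3973 + 874 = 1572 bp
Sorted largest to smallest: 1726, 1572, 1373 bp.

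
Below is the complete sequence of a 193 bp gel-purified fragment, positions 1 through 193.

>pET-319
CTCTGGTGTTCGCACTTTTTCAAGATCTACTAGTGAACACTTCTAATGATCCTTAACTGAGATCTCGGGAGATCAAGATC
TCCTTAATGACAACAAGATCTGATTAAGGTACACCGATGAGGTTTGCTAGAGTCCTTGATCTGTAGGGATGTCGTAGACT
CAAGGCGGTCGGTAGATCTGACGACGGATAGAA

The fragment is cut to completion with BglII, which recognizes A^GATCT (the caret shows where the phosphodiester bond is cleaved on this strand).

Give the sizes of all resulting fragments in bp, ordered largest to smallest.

78, 37, 23, 20, 19, 16 bp

BglII sites (AGATCT) start at positions 23, 60, 76, 96, 174.
BglII cuts after the first base of each site, so after positions 23, 60, 76, 96, 174.
Linear molecule, 5 cuts → 6 fragments:
  1–23 → 23 bp
  24–60 → 37 bp
  61–76 → 16 bp
  77–96 → 20 bp
  97–174 → 78 bp
  175–193 → 19 bp
Sorted largest to smallest: 78, 37, 23, 20, 19, 16 bp.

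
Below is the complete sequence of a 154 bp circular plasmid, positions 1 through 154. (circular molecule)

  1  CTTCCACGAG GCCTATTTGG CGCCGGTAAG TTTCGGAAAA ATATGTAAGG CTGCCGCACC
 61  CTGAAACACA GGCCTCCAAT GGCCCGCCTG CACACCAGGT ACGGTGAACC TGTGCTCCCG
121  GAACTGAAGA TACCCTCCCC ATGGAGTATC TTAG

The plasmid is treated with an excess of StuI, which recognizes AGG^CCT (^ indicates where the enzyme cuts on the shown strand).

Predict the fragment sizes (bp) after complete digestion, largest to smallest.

93, 61 bp

StuI sites (AGGCCT) start at positions 9, 70.
StuI cuts after base 3 of each site, so after positions 11, 72.
Circular molecule, 2 cuts → 2 fragments:
  12–72 → 61 bp
  73–154 then 1–11 → 82 + 11 = 93 bp
Sorted largest to smallest: 93, 61 bp.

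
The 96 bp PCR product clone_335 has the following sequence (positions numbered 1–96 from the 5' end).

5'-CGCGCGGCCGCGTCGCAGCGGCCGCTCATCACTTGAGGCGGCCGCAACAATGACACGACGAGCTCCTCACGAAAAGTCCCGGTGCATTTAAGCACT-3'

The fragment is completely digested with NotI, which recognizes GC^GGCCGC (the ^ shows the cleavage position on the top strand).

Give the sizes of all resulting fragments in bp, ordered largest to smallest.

NotI sites (GCGGCCGC) start at positions 4, 18, 38.
NotI cuts after base 2 of each site, so after positions 5, 19, 39.
Linear molecule, 3 cuts → 4 fragments:
  1–5 → 5 bp
  6–19 → 14 bp
  20–39 → 20 bp
  40–96 → 57 bp
Sorted largest to smallest: 57, 20, 14, 5 bp.

57, 20, 14, 5 bp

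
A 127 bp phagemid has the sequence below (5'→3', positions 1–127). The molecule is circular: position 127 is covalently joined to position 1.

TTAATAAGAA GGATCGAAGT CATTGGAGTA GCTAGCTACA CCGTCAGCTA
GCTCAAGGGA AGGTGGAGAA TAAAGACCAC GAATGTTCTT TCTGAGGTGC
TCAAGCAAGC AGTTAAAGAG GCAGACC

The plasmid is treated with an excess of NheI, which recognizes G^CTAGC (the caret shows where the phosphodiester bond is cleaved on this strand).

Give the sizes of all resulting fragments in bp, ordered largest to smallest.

111, 16 bp

NheI sites (GCTAGC) start at positions 31, 47.
NheI cuts after the first base of each site, so after positions 31, 47.
Circular molecule, 2 cuts → 2 fragments:
  32–47 → 16 bp
  48–127 then 1–31 → 80 + 31 = 111 bp
Sorted largest to smallest: 111, 16 bp.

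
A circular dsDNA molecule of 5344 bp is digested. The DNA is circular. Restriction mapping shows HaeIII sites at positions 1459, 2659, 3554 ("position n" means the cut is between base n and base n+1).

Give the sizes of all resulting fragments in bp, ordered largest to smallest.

3249, 1200, 895 bp

Circular molecule, 3 cuts → 3 fragments:
  2659 − 1459 = 1200 bp
  3554 − 2659 = 895 bp
  wrap: 5344 − 3554 + 1459 = 3249 bp
Sorted largest to smallest: 3249, 1200, 895 bp.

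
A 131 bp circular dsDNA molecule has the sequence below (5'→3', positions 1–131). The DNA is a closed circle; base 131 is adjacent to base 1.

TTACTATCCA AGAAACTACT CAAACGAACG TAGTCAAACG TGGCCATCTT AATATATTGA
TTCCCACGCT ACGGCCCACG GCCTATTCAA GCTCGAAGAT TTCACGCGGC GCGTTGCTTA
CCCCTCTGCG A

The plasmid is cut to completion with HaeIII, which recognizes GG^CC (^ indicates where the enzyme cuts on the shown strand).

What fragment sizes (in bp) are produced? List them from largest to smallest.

HaeIII sites (GGCC) start at positions 42, 73, 80.
HaeIII cuts after base 2 of each site, so after positions 43, 74, 81.
Circular molecule, 3 cuts → 3 fragments:
  44–74 → 31 bp
  75–81 → 7 bp
  82–131 then 1–43 → 50 + 43 = 93 bp
Sorted largest to smallest: 93, 31, 7 bp.

93, 31, 7 bp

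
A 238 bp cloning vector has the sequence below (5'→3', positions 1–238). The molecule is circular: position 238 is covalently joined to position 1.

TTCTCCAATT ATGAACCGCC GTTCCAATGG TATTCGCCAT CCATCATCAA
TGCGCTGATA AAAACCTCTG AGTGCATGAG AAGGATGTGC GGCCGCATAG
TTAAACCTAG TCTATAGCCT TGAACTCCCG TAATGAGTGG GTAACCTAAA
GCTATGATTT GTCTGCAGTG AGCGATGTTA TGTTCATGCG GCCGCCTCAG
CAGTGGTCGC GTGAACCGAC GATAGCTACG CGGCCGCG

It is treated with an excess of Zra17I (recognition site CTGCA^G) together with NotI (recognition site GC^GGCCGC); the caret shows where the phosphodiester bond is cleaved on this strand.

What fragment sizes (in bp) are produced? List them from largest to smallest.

97, 77, 42, 22 bp

The Zra17I site (CTGCAG) starts at position 163.
Zra17I cuts after base 5 of each site (before the last base), so after position 167.
NotI sites (GCGGCCGC) start at positions 89, 188, 230.
NotI cuts after base 2 of each site, so after positions 90, 189, 231.
Combined cut positions: 90, 167, 189, 231.
Circular molecule, 4 cuts → 4 fragments:
  91–167 → 77 bp
  168–189 → 22 bp
  190–231 → 42 bp
  232–238 then 1–90 → 7 + 90 = 97 bp
Sorted largest to smallest: 97, 77, 42, 22 bp.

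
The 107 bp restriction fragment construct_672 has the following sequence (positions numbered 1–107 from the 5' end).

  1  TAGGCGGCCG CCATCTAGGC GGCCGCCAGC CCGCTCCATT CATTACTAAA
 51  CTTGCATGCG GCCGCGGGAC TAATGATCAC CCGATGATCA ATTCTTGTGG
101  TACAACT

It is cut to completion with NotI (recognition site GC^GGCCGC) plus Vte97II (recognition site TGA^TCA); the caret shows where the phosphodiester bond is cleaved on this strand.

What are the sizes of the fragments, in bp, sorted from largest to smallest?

NotI sites (GCGGCCGC) start at positions 4, 19, 58.
NotI cuts after base 2 of each site, so after positions 5, 20, 59.
Vte97II sites (TGATCA) start at positions 74, 85.
Vte97II cuts after base 3 of each site, so after positions 76, 87.
Combined cut positions: 5, 20, 59, 76, 87.
Linear molecule, 5 cuts → 6 fragments:
  1–5 → 5 bp
  6–20 → 15 bp
  21–59 → 39 bp
  60–76 → 17 bp
  77–87 → 11 bp
  88–107 → 20 bp
Sorted largest to smallest: 39, 20, 17, 15, 11, 5 bp.

39, 20, 17, 15, 11, 5 bp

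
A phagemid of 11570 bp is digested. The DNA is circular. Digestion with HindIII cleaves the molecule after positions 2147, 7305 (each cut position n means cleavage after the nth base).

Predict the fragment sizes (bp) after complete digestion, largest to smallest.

6412, 5158 bp

Circular molecule, 2 cuts → 2 fragments:
  7305 − 2147 = 5158 bp
  wrap: 11570 − 7305 + 2147 = 6412 bp
Sorted largest to smallest: 6412, 5158 bp.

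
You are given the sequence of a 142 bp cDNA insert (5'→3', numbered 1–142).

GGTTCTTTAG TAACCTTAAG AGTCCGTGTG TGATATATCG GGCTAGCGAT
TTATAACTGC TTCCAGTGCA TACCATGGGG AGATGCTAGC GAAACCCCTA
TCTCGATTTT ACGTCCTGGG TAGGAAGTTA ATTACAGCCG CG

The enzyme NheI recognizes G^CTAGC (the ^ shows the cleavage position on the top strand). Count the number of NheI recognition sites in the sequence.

GCTAGC occurs starting at positions 42, 85.
NheI cuts at 2 sites.

2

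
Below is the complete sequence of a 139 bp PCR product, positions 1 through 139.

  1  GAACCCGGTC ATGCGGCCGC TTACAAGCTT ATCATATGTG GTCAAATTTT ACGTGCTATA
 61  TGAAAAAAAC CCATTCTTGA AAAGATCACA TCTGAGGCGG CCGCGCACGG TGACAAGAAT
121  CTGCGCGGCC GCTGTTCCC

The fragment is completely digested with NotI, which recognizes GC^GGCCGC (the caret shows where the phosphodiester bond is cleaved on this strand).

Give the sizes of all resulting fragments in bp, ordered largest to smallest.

84, 28, 14, 13 bp

NotI sites (GCGGCCGC) start at positions 13, 97, 125.
NotI cuts after base 2 of each site, so after positions 14, 98, 126.
Linear molecule, 3 cuts → 4 fragments:
  1–14 → 14 bp
  15–98 → 84 bp
  99–126 → 28 bp
  127–139 → 13 bp
Sorted largest to smallest: 84, 28, 14, 13 bp.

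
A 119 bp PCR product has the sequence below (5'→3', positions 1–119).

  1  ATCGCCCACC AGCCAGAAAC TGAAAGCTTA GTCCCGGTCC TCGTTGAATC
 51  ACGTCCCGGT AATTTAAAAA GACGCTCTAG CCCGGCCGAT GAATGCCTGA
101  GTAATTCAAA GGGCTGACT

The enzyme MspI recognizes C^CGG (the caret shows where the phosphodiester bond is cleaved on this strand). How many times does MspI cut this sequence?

CCGG occurs starting at positions 34, 56, 82.
MspI cuts at 3 sites.

3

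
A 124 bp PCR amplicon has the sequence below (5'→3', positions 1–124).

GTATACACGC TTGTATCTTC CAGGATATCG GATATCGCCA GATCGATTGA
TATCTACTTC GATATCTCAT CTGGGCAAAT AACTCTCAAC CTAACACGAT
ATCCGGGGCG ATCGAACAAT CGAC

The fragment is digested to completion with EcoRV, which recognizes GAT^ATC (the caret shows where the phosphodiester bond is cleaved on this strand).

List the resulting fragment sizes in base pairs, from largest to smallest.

EcoRV sites (GATATC) start at positions 24, 31, 49, 61, 98.
EcoRV cuts after base 3 of each site, so after positions 26, 33, 51, 63, 100.
Linear molecule, 5 cuts → 6 fragments:
  1–26 → 26 bp
  27–33 → 7 bp
  34–51 → 18 bp
  52–63 → 12 bp
  64–100 → 37 bp
  101–124 → 24 bp
Sorted largest to smallest: 37, 26, 24, 18, 12, 7 bp.

37, 26, 24, 18, 12, 7 bp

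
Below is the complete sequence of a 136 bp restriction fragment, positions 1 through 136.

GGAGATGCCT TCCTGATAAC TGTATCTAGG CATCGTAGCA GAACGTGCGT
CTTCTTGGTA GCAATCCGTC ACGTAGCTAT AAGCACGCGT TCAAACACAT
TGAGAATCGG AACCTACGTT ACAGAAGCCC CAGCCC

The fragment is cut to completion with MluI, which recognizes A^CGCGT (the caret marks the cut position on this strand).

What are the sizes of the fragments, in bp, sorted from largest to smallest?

The MluI site (ACGCGT) starts at position 85.
MluI cuts after the first base of each site, so after position 85.
Linear molecule, 1 cut → 2 fragments:
  1–85 → 85 bp
  86–136 → 51 bp
Sorted largest to smallest: 85, 51 bp.

85, 51 bp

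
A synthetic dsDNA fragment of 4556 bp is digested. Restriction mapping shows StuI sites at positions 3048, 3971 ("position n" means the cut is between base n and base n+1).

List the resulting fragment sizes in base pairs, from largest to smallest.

Linear molecule, 2 cuts → 3 fragments:
  3048 − 0 = 3048 bp
  3971 − 3048 = 923 bp
  4556 − 3971 = 585 bp
Sorted largest to smallest: 3048, 923, 585 bp.

3048, 923, 585 bp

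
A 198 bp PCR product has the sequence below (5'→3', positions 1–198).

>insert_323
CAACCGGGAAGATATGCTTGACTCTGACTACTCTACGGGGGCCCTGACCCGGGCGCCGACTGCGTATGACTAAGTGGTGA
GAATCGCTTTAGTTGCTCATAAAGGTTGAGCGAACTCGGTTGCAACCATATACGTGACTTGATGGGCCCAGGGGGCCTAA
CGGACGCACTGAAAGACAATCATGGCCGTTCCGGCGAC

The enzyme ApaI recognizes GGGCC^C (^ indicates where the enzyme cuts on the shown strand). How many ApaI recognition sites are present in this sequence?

2

GGGCCC occurs starting at positions 39, 144.
ApaI cuts at 2 sites.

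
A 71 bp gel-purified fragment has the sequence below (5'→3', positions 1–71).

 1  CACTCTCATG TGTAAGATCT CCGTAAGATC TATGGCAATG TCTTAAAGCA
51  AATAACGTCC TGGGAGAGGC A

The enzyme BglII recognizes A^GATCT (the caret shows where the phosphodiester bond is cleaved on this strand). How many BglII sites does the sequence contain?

AGATCT occurs starting at positions 15, 26.
BglII cuts at 2 sites.

2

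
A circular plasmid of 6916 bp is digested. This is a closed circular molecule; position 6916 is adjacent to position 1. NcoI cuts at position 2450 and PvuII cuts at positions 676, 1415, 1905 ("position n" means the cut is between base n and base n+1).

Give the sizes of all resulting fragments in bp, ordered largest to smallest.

5142, 739, 545, 490 bp

Combined cut positions (sorted): 676, 1415, 1905, 2450.
Circular molecule, 4 cuts → 4 fragments:
  1415 − 676 = 739 bp
  1905 − 1415 = 490 bp
  2450 − 1905 = 545 bp
  wrap: 6916 − 2450 + 676 = 5142 bp
Sorted largest to smallest: 5142, 739, 545, 490 bp.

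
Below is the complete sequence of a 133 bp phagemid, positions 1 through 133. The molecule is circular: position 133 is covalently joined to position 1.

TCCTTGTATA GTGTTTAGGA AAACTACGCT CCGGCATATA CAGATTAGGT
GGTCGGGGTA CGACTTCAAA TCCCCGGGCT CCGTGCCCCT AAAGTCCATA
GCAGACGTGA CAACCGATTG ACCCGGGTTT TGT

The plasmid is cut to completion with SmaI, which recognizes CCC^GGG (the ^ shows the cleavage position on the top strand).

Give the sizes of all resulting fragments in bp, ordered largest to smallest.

SmaI sites (CCCGGG) start at positions 73, 122.
SmaI cuts after base 3 of each site, so after positions 75, 124.
Circular molecule, 2 cuts → 2 fragments:
  76–124 → 49 bp
  125–133 then 1–75 → 9 + 75 = 84 bp
Sorted largest to smallest: 84, 49 bp.

84, 49 bp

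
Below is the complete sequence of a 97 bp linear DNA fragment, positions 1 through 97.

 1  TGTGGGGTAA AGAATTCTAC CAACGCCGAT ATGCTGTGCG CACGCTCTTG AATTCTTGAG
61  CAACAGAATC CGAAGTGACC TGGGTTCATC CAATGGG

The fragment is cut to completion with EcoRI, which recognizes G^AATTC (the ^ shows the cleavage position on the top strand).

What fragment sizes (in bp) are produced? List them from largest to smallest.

47, 38, 12 bp

EcoRI sites (GAATTC) start at positions 12, 50.
EcoRI cuts after the first base of each site, so after positions 12, 50.
Linear molecule, 2 cuts → 3 fragments:
  1–12 → 12 bp
  13–50 → 38 bp
  51–97 → 47 bp
Sorted largest to smallest: 47, 38, 12 bp.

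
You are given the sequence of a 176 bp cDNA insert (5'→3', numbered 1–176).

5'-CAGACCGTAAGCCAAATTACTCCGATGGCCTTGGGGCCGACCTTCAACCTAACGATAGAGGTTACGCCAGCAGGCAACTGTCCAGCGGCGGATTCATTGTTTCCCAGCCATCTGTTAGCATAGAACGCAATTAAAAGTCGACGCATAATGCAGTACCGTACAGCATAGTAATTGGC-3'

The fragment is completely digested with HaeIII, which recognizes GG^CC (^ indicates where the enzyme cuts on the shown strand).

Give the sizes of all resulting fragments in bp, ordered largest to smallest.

140, 28, 8 bp

HaeIII sites (GGCC) start at positions 27, 35.
HaeIII cuts after base 2 of each site, so after positions 28, 36.
Linear molecule, 2 cuts → 3 fragments:
  1–28 → 28 bp
  29–36 → 8 bp
  37–176 → 140 bp
Sorted largest to smallest: 140, 28, 8 bp.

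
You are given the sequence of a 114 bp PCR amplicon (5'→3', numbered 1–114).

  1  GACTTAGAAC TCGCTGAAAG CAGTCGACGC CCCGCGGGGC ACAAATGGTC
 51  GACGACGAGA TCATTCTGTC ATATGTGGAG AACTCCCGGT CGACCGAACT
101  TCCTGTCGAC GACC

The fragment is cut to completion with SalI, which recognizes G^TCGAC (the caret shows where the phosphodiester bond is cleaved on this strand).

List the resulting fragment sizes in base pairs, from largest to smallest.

41, 25, 23, 16, 9 bp

SalI sites (GTCGAC) start at positions 23, 48, 89, 105.
SalI cuts after the first base of each site, so after positions 23, 48, 89, 105.
Linear molecule, 4 cuts → 5 fragments:
  1–23 → 23 bp
  24–48 → 25 bp
  49–89 → 41 bp
  90–105 → 16 bp
  106–114 → 9 bp
Sorted largest to smallest: 41, 25, 23, 16, 9 bp.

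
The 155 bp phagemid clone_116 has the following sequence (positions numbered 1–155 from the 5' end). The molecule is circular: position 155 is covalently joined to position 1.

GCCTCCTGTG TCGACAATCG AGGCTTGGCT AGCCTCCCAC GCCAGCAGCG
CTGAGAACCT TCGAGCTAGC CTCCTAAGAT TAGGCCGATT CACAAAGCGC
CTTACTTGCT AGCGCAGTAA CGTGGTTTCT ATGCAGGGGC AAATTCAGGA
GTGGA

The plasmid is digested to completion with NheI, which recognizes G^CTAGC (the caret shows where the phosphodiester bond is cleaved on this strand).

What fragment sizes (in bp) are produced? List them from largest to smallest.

75, 43, 37 bp

NheI sites (GCTAGC) start at positions 28, 65, 108.
NheI cuts after the first base of each site, so after positions 28, 65, 108.
Circular molecule, 3 cuts → 3 fragments:
  29–65 → 37 bp
  66–108 → 43 bp
  109–155 then 1–28 → 47 + 28 = 75 bp
Sorted largest to smallest: 75, 43, 37 bp.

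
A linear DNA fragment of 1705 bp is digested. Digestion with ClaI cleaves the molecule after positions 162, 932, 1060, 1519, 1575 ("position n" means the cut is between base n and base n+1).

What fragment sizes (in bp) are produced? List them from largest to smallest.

770, 459, 162, 130, 128, 56 bp

Linear molecule, 5 cuts → 6 fragments:
  162 − 0 = 162 bp
  932 − 162 = 770 bp
  1060 − 932 = 128 bp
  1519 − 1060 = 459 bp
  1575 − 1519 = 56 bp
  1705 − 1575 = 130 bp
Sorted largest to smallest: 770, 459, 162, 130, 128, 56 bp.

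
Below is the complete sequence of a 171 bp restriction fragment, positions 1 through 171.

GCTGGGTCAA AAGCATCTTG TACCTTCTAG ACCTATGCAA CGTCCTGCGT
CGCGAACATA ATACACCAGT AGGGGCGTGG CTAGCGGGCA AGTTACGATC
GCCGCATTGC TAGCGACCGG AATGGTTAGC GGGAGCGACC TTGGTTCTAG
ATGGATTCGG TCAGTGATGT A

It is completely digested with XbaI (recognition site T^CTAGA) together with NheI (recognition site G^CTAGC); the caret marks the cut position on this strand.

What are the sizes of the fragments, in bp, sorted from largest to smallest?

XbaI sites (TCTAGA) start at positions 26, 146.
XbaI cuts after the first base of each site, so after positions 26, 146.
NheI sites (GCTAGC) start at positions 80, 109.
NheI cuts after the first base of each site, so after positions 80, 109.
Combined cut positions: 26, 80, 109, 146.
Linear molecule, 4 cuts → 5 fragments:
  1–26 → 26 bp
  27–80 → 54 bp
  81–109 → 29 bp
  110–146 → 37 bp
  147–171 → 25 bp
Sorted largest to smallest: 54, 37, 29, 26, 25 bp.

54, 37, 29, 26, 25 bp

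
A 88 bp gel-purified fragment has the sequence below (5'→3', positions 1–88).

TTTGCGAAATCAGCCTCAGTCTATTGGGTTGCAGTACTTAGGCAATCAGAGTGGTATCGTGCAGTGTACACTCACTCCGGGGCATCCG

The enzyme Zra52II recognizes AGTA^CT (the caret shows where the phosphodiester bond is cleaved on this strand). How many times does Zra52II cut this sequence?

1

AGTACT occurs starting at position 33.
Zra52II cuts at 1 site.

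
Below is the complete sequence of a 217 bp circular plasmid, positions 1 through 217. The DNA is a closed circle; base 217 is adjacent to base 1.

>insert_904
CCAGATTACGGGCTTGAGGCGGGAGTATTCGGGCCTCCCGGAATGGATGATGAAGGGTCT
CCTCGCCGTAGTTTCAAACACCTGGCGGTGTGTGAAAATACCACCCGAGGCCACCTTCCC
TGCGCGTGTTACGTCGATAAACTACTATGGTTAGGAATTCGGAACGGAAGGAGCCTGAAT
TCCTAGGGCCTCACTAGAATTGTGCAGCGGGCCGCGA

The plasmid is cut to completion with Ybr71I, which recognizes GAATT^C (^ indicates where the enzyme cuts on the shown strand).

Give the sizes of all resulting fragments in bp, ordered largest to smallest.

195, 22 bp

Ybr71I sites (GAATTC) start at positions 155, 177.
Ybr71I cuts after base 5 of each site (before the last base), so after positions 159, 181.
Circular molecule, 2 cuts → 2 fragments:
  160–181 → 22 bp
  182–217 then 1–159 → 36 + 159 = 195 bp
Sorted largest to smallest: 195, 22 bp.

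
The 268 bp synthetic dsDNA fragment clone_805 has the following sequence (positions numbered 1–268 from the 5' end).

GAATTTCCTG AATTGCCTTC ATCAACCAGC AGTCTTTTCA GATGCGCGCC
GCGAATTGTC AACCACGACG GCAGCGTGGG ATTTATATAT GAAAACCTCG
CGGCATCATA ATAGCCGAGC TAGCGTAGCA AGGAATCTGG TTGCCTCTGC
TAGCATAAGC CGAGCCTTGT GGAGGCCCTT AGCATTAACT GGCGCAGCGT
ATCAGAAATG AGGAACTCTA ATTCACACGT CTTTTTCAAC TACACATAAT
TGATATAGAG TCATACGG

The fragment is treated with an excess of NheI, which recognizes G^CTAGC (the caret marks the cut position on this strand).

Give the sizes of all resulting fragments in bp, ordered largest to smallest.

NheI sites (GCTAGC) start at positions 119, 149.
NheI cuts after the first base of each site, so after positions 119, 149.
Linear molecule, 2 cuts → 3 fragments:
  1–119 → 119 bp
  120–149 → 30 bp
  150–268 → 119 bp
Sorted largest to smallest: 119, 119, 30 bp.

119, 119, 30 bp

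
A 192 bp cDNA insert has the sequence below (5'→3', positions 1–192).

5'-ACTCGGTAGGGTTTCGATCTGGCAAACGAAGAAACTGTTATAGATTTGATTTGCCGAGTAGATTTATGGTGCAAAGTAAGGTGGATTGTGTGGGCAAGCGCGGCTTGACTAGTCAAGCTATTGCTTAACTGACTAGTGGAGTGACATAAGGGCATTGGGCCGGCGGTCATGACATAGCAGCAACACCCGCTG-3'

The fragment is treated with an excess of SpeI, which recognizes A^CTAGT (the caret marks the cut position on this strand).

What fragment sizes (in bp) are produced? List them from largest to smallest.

108, 60, 24 bp

SpeI sites (ACTAGT) start at positions 108, 132.
SpeI cuts after the first base of each site, so after positions 108, 132.
Linear molecule, 2 cuts → 3 fragments:
  1–108 → 108 bp
  109–132 → 24 bp
  133–192 → 60 bp
Sorted largest to smallest: 108, 60, 24 bp.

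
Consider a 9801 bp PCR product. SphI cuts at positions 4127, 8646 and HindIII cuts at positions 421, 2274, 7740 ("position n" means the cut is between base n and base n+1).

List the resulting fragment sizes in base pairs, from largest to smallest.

3613, 1853, 1853, 1155, 906, 421 bp

Combined cut positions (sorted): 421, 2274, 4127, 7740, 8646.
Linear molecule, 5 cuts → 6 fragments:
  421 − 0 = 421 bp
  2274 − 421 = 1853 bp
  4127 − 2274 = 1853 bp
  7740 − 4127 = 3613 bp
  8646 − 7740 = 906 bp
  9801 − 8646 = 1155 bp
Sorted largest to smallest: 3613, 1853, 1853, 1155, 906, 421 bp.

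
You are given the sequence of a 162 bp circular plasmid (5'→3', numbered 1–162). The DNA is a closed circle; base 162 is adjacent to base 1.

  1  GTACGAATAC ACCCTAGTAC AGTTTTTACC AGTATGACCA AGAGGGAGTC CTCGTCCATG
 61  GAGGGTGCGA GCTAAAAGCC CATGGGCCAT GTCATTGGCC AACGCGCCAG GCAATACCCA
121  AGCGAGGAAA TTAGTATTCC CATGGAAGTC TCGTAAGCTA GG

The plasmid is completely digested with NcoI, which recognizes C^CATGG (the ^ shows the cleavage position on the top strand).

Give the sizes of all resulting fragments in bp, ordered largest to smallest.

78, 60, 24 bp

NcoI sites (CCATGG) start at positions 56, 80, 140.
NcoI cuts after the first base of each site, so after positions 56, 80, 140.
Circular molecule, 3 cuts → 3 fragments:
  57–80 → 24 bp
  81–140 → 60 bp
  141–162 then 1–56 → 22 + 56 = 78 bp
Sorted largest to smallest: 78, 60, 24 bp.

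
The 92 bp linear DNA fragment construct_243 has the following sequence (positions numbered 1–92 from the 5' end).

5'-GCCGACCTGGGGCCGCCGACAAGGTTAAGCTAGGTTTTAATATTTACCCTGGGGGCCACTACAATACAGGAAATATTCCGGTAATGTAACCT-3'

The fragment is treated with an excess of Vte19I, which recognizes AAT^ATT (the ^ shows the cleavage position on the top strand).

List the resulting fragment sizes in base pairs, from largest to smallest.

Vte19I sites (AATATT) start at positions 39, 72.
Vte19I cuts after base 3 of each site, so after positions 41, 74.
Linear molecule, 2 cuts → 3 fragments:
  1–41 → 41 bp
  42–74 → 33 bp
  75–92 → 18 bp
Sorted largest to smallest: 41, 33, 18 bp.

41, 33, 18 bp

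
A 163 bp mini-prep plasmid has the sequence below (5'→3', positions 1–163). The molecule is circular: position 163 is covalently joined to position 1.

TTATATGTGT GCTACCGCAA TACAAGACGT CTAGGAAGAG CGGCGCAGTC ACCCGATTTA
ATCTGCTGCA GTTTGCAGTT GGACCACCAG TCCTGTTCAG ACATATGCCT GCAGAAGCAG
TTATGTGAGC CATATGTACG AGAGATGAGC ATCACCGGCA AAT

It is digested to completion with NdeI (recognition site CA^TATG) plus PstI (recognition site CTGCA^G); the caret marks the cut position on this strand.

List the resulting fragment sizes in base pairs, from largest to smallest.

101, 33, 19, 10 bp

NdeI sites (CATATG) start at positions 102, 131.
NdeI cuts after base 2 of each site, so after positions 103, 132.
PstI sites (CTGCAG) start at positions 66, 109.
PstI cuts after base 5 of each site (before the last base), so after positions 70, 113.
Combined cut positions: 70, 103, 113, 132.
Circular molecule, 4 cuts → 4 fragments:
  71–103 → 33 bp
  104–113 → 10 bp
  114–132 → 19 bp
  133–163 then 1–70 → 31 + 70 = 101 bp
Sorted largest to smallest: 101, 33, 19, 10 bp.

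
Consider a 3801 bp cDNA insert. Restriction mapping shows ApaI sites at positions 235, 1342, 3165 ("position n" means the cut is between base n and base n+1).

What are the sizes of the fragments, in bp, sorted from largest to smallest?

1823, 1107, 636, 235 bp

Linear molecule, 3 cuts → 4 fragments:
  235 − 0 = 235 bp
  1342 − 235 = 1107 bp
  3165 − 1342 = 1823 bp
  3801 − 3165 = 636 bp
Sorted largest to smallest: 1823, 1107, 636, 235 bp.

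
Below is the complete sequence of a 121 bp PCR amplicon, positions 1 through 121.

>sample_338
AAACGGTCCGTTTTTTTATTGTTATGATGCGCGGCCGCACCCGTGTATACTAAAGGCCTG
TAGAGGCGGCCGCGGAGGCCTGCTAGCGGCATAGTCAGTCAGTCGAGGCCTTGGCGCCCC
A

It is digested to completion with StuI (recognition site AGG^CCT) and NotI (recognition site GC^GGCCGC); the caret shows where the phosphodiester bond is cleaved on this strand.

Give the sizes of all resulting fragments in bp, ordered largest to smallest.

StuI sites (AGGCCT) start at positions 54, 76, 106.
StuI cuts after base 3 of each site, so after positions 56, 78, 108.
NotI sites (GCGGCCGC) start at positions 31, 66.
NotI cuts after base 2 of each site, so after positions 32, 67.
Combined cut positions: 32, 56, 67, 78, 108.
Linear molecule, 5 cuts → 6 fragments:
  1–32 → 32 bp
  33–56 → 24 bp
  57–67 → 11 bp
  68–78 → 11 bp
  79–108 → 30 bp
  109–121 → 13 bp
Sorted largest to smallest: 32, 30, 24, 13, 11, 11 bp.

32, 30, 24, 13, 11, 11 bp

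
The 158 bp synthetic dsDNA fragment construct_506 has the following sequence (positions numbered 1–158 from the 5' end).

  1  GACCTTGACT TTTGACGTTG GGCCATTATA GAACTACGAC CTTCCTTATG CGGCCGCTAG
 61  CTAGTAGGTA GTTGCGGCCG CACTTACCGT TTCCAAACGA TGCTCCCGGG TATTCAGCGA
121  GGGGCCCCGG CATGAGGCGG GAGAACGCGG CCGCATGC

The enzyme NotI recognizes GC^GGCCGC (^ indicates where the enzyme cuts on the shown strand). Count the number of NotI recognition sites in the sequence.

3

GCGGCCGC occurs starting at positions 50, 74, 147.
NotI cuts at 3 sites.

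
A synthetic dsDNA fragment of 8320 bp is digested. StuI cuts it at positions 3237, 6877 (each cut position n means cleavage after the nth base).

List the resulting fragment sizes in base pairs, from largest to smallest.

3640, 3237, 1443 bp

Linear molecule, 2 cuts → 3 fragments:
  3237 − 0 = 3237 bp
  6877 − 3237 = 3640 bp
  8320 − 6877 = 1443 bp
Sorted largest to smallest: 3640, 3237, 1443 bp.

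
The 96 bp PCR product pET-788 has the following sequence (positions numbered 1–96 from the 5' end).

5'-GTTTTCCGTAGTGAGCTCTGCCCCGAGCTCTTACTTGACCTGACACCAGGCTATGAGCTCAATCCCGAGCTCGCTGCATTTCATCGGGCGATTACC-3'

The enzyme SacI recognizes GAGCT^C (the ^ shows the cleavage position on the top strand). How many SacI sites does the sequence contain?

GAGCTC occurs starting at positions 13, 25, 55, 67.
SacI cuts at 4 sites.

4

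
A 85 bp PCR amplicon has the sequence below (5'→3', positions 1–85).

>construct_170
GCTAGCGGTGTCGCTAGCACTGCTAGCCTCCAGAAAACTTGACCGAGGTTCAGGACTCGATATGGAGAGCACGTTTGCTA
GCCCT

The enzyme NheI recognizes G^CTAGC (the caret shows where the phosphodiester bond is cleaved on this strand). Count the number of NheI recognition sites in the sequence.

GCTAGC occurs starting at positions 1, 13, 22, 77.
NheI cuts at 4 sites.

4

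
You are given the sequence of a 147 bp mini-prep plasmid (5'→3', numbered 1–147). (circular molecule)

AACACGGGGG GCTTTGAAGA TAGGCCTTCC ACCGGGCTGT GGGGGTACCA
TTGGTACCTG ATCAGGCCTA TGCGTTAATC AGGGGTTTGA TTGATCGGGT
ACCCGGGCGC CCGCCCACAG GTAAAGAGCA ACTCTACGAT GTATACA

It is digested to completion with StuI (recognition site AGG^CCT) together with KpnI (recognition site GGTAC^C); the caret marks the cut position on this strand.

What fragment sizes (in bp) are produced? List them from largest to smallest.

69, 36, 24, 9, 9 bp

StuI sites (AGGCCT) start at positions 22, 64.
StuI cuts after base 3 of each site, so after positions 24, 66.
KpnI sites (GGTACC) start at positions 44, 53, 98.
KpnI cuts after base 5 of each site (before the last base), so after positions 48, 57, 102.
Combined cut positions: 24, 48, 57, 66, 102.
Circular molecule, 5 cuts → 5 fragments:
  25–48 → 24 bp
  49–57 → 9 bp
  58–66 → 9 bp
  67–102 → 36 bp
  103–147 then 1–24 → 45 + 24 = 69 bp
Sorted largest to smallest: 69, 36, 24, 9, 9 bp.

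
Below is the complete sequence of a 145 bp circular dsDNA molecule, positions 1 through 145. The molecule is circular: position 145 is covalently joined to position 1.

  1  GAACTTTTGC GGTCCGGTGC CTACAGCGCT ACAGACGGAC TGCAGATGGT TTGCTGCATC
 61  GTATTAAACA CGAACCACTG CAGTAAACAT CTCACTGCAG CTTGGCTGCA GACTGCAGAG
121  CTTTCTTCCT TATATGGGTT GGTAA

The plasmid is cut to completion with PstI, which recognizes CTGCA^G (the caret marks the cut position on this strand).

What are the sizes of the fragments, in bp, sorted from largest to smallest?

PstI sites (CTGCAG) start at positions 40, 78, 95, 106, 113.
PstI cuts after base 5 of each site (before the last base), so after positions 44, 82, 99, 110, 117.
Circular molecule, 5 cuts → 5 fragments:
  45–82 → 38 bp
  83–99 → 17 bp
  100–110 → 11 bp
  111–117 → 7 bp
  118–145 then 1–44 → 28 + 44 = 72 bp
Sorted largest to smallest: 72, 38, 17, 11, 7 bp.

72, 38, 17, 11, 7 bp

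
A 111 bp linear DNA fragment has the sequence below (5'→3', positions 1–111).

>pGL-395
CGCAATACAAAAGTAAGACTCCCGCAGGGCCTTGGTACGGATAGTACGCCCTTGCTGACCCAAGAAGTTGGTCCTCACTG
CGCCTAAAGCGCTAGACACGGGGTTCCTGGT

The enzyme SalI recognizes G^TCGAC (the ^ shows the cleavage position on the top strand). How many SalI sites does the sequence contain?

0

No occurrence of GTCGAC is present in the sequence.
SalI does not cut: 0 sites.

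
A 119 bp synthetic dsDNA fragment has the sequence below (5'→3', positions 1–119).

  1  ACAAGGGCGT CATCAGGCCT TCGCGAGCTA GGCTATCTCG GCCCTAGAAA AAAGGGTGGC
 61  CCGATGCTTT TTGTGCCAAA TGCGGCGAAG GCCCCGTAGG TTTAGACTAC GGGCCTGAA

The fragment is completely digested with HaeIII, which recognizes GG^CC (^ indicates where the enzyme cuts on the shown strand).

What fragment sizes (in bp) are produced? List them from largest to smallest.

32, 24, 22, 18, 17, 6 bp

HaeIII sites (GGCC) start at positions 16, 40, 58, 90, 112.
HaeIII cuts after base 2 of each site, so after positions 17, 41, 59, 91, 113.
Linear molecule, 5 cuts → 6 fragments:
  1–17 → 17 bp
  18–41 → 24 bp
  42–59 → 18 bp
  60–91 → 32 bp
  92–113 → 22 bp
  114–119 → 6 bp
Sorted largest to smallest: 32, 24, 22, 18, 17, 6 bp.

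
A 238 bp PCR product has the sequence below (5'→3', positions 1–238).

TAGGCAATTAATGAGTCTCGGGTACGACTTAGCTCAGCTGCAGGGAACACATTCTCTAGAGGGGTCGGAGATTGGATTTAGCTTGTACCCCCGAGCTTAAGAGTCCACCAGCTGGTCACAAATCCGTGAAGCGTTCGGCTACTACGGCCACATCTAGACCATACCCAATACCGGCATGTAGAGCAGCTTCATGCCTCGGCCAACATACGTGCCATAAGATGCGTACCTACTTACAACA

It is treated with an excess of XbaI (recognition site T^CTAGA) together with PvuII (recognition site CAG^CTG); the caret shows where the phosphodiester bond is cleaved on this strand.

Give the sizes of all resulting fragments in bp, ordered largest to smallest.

XbaI sites (TCTAGA) start at positions 55, 153.
XbaI cuts after the first base of each site, so after positions 55, 153.
PvuII sites (CAGCTG) start at positions 35, 109.
PvuII cuts after base 3 of each site, so after positions 37, 111.
Combined cut positions: 37, 55, 111, 153.
Linear molecule, 4 cuts → 5 fragments:
  1–37 → 37 bp
  38–55 → 18 bp
  56–111 → 56 bp
  112–153 → 42 bp
  154–238 → 85 bp
Sorted largest to smallest: 85, 56, 42, 37, 18 bp.

85, 56, 42, 37, 18 bp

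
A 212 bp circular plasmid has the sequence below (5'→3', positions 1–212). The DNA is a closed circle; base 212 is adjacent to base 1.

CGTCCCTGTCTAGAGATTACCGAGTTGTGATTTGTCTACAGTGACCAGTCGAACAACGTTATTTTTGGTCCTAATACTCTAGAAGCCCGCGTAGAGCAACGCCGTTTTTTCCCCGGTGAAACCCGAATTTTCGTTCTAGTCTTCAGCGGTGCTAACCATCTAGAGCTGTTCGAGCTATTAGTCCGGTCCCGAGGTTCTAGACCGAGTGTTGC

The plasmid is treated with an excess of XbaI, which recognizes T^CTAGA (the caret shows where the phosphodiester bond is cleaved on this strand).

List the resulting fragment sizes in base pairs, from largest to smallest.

XbaI sites (TCTAGA) start at positions 9, 78, 159, 196.
XbaI cuts after the first base of each site, so after positions 9, 78, 159, 196.
Circular molecule, 4 cuts → 4 fragments:
  10–78 → 69 bp
  79–159 → 81 bp
  160–196 → 37 bp
  197–212 then 1–9 → 16 + 9 = 25 bp
Sorted largest to smallest: 81, 69, 37, 25 bp.

81, 69, 37, 25 bp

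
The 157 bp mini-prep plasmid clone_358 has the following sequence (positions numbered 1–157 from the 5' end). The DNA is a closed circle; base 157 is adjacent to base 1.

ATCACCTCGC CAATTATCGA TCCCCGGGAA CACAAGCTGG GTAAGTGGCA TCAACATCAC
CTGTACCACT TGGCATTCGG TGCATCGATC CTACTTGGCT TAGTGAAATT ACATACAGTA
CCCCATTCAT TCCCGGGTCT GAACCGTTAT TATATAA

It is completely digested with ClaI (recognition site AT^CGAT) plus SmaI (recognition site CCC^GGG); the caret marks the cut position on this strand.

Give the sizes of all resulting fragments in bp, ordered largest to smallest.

60, 49, 40, 8 bp

ClaI sites (ATCGAT) start at positions 16, 84.
ClaI cuts after base 2 of each site, so after positions 17, 85.
SmaI sites (CCCGGG) start at positions 23, 132.
SmaI cuts after base 3 of each site, so after positions 25, 134.
Combined cut positions: 17, 25, 85, 134.
Circular molecule, 4 cuts → 4 fragments:
  18–25 → 8 bp
  26–85 → 60 bp
  86–134 → 49 bp
  135–157 then 1–17 → 23 + 17 = 40 bp
Sorted largest to smallest: 60, 49, 40, 8 bp.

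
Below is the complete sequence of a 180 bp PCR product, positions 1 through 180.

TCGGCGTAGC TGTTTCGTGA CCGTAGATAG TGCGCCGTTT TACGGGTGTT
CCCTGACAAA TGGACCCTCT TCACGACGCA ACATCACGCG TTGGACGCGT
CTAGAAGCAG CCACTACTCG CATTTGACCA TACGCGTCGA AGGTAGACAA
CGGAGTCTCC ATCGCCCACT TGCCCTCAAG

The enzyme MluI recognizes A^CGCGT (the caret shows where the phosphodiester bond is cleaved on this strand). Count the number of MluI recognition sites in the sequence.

3

ACGCGT occurs starting at positions 86, 95, 132.
MluI cuts at 3 sites.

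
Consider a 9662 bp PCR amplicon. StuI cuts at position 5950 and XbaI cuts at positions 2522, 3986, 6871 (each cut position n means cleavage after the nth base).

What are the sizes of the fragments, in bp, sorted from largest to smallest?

2791, 2522, 1964, 1464, 921 bp

Combined cut positions (sorted): 2522, 3986, 5950, 6871.
Linear molecule, 4 cuts → 5 fragments:
  2522 − 0 = 2522 bp
  3986 − 2522 = 1464 bp
  5950 − 3986 = 1964 bp
  6871 − 5950 = 921 bp
  9662 − 6871 = 2791 bp
Sorted largest to smallest: 2791, 2522, 1964, 1464, 921 bp.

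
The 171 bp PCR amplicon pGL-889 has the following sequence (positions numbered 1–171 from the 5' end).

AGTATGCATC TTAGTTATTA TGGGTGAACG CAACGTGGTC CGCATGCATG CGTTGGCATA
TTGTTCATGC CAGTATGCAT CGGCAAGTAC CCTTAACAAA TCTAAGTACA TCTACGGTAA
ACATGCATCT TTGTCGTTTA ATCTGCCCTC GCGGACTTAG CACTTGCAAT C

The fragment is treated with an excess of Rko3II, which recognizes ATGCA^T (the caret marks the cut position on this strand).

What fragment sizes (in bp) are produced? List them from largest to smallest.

48, 44, 40, 31, 8 bp

Rko3II sites (ATGCAT) start at positions 4, 44, 75, 123.
Rko3II cuts after base 5 of each site (before the last base), so after positions 8, 48, 79, 127.
Linear molecule, 4 cuts → 5 fragments:
  1–8 → 8 bp
  9–48 → 40 bp
  49–79 → 31 bp
  80–127 → 48 bp
  128–171 → 44 bp
Sorted largest to smallest: 48, 44, 40, 31, 8 bp.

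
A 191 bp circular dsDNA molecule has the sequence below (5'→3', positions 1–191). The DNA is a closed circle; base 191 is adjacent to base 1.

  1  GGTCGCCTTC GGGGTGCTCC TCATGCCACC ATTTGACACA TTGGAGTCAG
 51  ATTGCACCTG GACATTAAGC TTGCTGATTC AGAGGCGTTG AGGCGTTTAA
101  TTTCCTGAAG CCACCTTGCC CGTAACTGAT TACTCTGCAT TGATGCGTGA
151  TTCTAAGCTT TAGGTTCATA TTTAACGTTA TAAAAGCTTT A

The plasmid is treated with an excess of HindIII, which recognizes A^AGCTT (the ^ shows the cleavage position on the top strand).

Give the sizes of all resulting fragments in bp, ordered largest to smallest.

HindIII sites (AAGCTT) start at positions 67, 155, 184.
HindIII cuts after the first base of each site, so after positions 67, 155, 184.
Circular molecule, 3 cuts → 3 fragments:
  68–155 → 88 bp
  156–184 → 29 bp
  185–191 then 1–67 → 7 + 67 = 74 bp
Sorted largest to smallest: 88, 74, 29 bp.

88, 74, 29 bp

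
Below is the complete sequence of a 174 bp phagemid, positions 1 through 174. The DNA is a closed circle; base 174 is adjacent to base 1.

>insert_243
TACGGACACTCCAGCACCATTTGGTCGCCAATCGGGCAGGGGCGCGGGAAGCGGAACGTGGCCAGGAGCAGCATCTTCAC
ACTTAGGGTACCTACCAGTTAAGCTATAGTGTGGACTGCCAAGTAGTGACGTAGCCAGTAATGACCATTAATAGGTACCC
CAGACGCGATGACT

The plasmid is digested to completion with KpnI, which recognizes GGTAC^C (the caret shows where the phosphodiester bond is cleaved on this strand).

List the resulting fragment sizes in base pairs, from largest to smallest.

KpnI sites (GGTACC) start at positions 87, 154.
KpnI cuts after base 5 of each site (before the last base), so after positions 91, 158.
Circular molecule, 2 cuts → 2 fragments:
  92–158 → 67 bp
  159–174 then 1–91 → 16 + 91 = 107 bp
Sorted largest to smallest: 107, 67 bp.

107, 67 bp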